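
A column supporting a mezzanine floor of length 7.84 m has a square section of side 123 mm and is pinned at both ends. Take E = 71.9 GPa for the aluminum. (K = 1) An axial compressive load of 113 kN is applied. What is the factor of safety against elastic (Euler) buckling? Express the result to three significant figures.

n ≈ 1.95

I = a⁴/12 = 123⁴/12 = 1.907×10^7 mm⁴
I = 1.907×10^7 mm⁴ = 1.907×10^-5 m⁴
Effective length L_e = K·L = 1 × 7.84 = 7.840 m
P_cr = π²EI / L_e² = π² × 71.9×10⁹ × 1.907×10^-5 / 7.840² = 2.202×10^5 N
Factor of safety n = P_cr / P = 220.21 / 113 = 1.95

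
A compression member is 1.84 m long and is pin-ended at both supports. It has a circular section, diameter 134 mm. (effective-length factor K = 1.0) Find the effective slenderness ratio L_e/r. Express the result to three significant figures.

λ ≈ 54.9

I = πd⁴/64 = π×134⁴/64 = 1.583×10^7 mm⁴
A = 1.410×10^4 mm²;  r_min = √(I/A) = √(1.583×10^7/1.410×10^4) = 33.50 mm
L_e = K·L = 1 × 1.84 m = 1.840 m = 1840.0 mm
λ = L_e / r_min = 1840.0 / 33.50 = 54.9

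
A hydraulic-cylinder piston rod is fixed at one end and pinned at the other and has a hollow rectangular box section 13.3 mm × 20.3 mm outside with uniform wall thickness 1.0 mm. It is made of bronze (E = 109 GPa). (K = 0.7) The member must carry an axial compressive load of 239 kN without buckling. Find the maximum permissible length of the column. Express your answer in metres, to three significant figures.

Inner dimensions: h_i = 20.3 − 2×1.0 = 18.30 mm, b_i = 13.3 − 2×1.0 = 11.30 mm
Weak-axis I_min = (h_o·b_o³ − h_i·b_i³)/12 with b_o = 13.3, b_i = 11.30 mm (shorter outer/inner sides).
I_min = (20.3×13.3³ − 18.30×11.30³)/12 = 1.779×10^3 mm⁴
I = 1.779×10^-9 m⁴
At the buckling limit P_cr = P = 2.390×10^5 N
From P_cr = π²EI/(K·L)²:  L = (1/K)·√(π²EI/P_cr) = (1/0.7)·√(π²×1.09×10^11×1.779×10^-9/2.390×10^5)
L = 0.128 m

L_max ≈ 0.128 m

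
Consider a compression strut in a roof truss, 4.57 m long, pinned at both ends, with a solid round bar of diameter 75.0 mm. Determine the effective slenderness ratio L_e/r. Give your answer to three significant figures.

I = πd⁴/64 = π×75.0⁴/64 = 1.553×10^6 mm⁴
A = 4.418×10^3 mm²;  r_min = √(I/A) = √(1.553×10^6/4.418×10^3) = 18.75 mm
L_e = K·L = 1 × 4.57 m = 4.570 m = 4570.0 mm
λ = L_e / r_min = 4570.0 / 18.75 = 244

λ ≈ 244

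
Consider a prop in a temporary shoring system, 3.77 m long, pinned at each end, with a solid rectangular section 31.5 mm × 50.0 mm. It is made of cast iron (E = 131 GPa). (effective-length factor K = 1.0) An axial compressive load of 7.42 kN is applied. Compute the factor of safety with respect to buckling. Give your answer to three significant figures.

Buckling occurs about the weak axis: I_min = h·b³/12 with b = 31.5 mm (the shorter side).
I_min = 50.0×31.5³/12 = 1.302×10^5 mm⁴
I = 1.302×10^5 mm⁴ = 1.302×10^-7 m⁴
Effective length L_e = K·L = 1 × 3.77 = 3.770 m
P_cr = π²EI / L_e² = π² × 131×10⁹ × 1.302×10^-7 / 3.770² = 1.185×10^4 N
Factor of safety n = P_cr / P = 11.847 / 7.42 = 1.60

n ≈ 1.60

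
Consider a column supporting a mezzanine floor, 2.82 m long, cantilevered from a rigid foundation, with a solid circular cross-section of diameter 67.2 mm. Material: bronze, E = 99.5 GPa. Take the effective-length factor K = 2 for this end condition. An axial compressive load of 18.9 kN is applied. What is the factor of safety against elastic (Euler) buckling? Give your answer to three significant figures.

I = πd⁴/64 = π×67.2⁴/64 = 1.001×10^6 mm⁴
I = 1.001×10^6 mm⁴ = 1.001×10^-6 m⁴
Effective length L_e = K·L = 2 × 2.82 = 5.640 m
P_cr = π²EI / L_e² = π² × 99.5×10⁹ × 1.001×10^-6 / 5.640² = 3.090×10^4 N
Factor of safety n = P_cr / P = 30.904 / 18.9 = 1.64

n ≈ 1.64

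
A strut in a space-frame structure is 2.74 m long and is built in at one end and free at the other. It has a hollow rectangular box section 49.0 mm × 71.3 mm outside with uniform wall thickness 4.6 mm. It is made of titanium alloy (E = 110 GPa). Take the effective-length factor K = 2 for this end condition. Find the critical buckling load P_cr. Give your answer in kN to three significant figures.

P_cr ≈ 13.5 kN

Inner dimensions: h_i = 71.3 − 2×4.6 = 62.10 mm, b_i = 49.0 − 2×4.6 = 39.80 mm
Weak-axis I_min = (h_o·b_o³ − h_i·b_i³)/12 with b_o = 49.0, b_i = 39.80 mm (shorter outer/inner sides).
I_min = (71.3×49.0³ − 62.10×39.80³)/12 = 3.728×10^5 mm⁴
I = 3.728×10^5 mm⁴ = 3.728×10^-7 m⁴
Effective length L_e = K·L = 2 × 2.74 = 5.480 m
P_cr = π²EI / L_e² = π² × 110×10⁹ × 3.728×10^-7 / 5.480² = 1.348×10^4 N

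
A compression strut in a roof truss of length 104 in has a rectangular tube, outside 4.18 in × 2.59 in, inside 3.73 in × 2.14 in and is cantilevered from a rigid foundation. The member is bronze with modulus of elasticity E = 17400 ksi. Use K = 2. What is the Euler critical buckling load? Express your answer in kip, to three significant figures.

Weak-axis I_min = (h_o·b_o³ − h_i·b_i³)/12 with b_o = 2.59, b_i = 2.140 in (shorter outer/inner sides).
I_min = (4.18×2.59³ − 3.730×2.140³)/12 = 3.006 in⁴
Effective length L_e = K·L = 2 × 104 = 208.0 in
P_cr = π²EI / L_e² = π² × 17400×10³ × 3.006 / 208.0² = 1.193×10^4 lb

P_cr ≈ 11.9 kip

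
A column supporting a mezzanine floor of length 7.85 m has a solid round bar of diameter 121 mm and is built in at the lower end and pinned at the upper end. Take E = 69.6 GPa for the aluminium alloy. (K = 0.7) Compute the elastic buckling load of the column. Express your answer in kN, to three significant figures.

I = πd⁴/64 = π×121⁴/64 = 1.052×10^7 mm⁴
I = 1.052×10^7 mm⁴ = 1.052×10^-5 m⁴
Effective length L_e = K·L = 0.7 × 7.85 = 5.495 m
P_cr = π²EI / L_e² = π² × 69.6×10⁹ × 1.052×10^-5 / 5.495² = 2.394×10^5 N

P_cr ≈ 239 kN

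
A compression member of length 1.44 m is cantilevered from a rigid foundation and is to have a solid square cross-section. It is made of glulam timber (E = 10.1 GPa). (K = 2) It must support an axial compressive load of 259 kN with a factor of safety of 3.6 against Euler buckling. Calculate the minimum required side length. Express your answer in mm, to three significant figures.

Required P_cr = n·P = 3.6 × 259 = 932.4 kN
L_e = K·L = 2 × 1.44 = 2.880 m
Required I = P_cr·L_e²/(π²E) = 9.324×10^5 × 2.880² / (π² × 1.01×10^10) = 7.758×10^-5 m⁴
I_req = 7.758×10^7 mm⁴
Solid square: I = a⁴/12  ⇒  a = (12I)^(1/4) = (12×7.758×10^7)^(1/4) = 175 mm

a ≈ 175 mm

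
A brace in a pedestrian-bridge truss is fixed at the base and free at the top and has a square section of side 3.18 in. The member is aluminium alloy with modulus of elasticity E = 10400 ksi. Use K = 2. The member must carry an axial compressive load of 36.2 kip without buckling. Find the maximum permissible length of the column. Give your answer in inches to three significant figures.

I = a⁴/12 = 3.18⁴/12 = 8.522 in⁴
At the buckling limit P_cr = P = 3.620×10^4 lb
From P_cr = π²EI/(K·L)²:  L = (1/K)·√(π²EI/P_cr) = (1/2)·√(π²×1.04×10^7×8.522/3.620×10^4)
L = 77.7 in

L_max ≈ 77.7 in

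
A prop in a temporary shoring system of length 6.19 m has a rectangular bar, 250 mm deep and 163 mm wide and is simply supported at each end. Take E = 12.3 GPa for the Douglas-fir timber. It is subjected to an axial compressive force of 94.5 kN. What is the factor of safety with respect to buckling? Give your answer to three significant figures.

Buckling occurs about the weak axis: I_min = h·b³/12 with b = 163 mm (the shorter side).
I_min = 250×163³/12 = 9.022×10^7 mm⁴
I = 9.022×10^7 mm⁴ = 9.022×10^-5 m⁴
Effective length L_e = K·L = 1 × 6.19 = 6.190 m
P_cr = π²EI / L_e² = π² × 12.3×10⁹ × 9.022×10^-5 / 6.190² = 2.859×10^5 N
Factor of safety n = P_cr / P = 285.85 / 94.5 = 3.02

n ≈ 3.02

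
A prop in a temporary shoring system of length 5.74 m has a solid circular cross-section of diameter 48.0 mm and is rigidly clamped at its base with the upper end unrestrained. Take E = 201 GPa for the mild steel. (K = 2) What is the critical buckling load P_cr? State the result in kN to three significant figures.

I = πd⁴/64 = π×48.0⁴/64 = 2.606×10^5 mm⁴
I = 2.606×10^5 mm⁴ = 2.606×10^-7 m⁴
Effective length L_e = K·L = 2 × 5.74 = 11.48 m
P_cr = π²EI / L_e² = π² × 201×10⁹ × 2.606×10^-7 / 11.48² = 3.922×10^3 N

P_cr ≈ 3.92 kN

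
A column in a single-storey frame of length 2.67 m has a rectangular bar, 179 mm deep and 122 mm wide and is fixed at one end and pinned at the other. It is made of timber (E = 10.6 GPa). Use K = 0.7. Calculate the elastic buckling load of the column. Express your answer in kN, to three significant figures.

P_cr ≈ 811 kN

Buckling occurs about the weak axis: I_min = h·b³/12 with b = 122 mm (the shorter side).
I_min = 179×122³/12 = 2.709×10^7 mm⁴
I = 2.709×10^7 mm⁴ = 2.709×10^-5 m⁴
Effective length L_e = K·L = 0.7 × 2.67 = 1.869 m
P_cr = π²EI / L_e² = π² × 10.6×10⁹ × 2.709×10^-5 / 1.869² = 8.112×10^5 N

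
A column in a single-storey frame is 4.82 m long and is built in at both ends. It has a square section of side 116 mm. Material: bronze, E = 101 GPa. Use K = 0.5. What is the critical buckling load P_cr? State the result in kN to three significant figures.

I = a⁴/12 = 116⁴/12 = 1.509×10^7 mm⁴
I = 1.509×10^7 mm⁴ = 1.509×10^-5 m⁴
Effective length L_e = K·L = 0.5 × 4.82 = 2.410 m
P_cr = π²EI / L_e² = π² × 101×10⁹ × 1.509×10^-5 / 2.410² = 2.590×10^6 N

P_cr ≈ 2590 kN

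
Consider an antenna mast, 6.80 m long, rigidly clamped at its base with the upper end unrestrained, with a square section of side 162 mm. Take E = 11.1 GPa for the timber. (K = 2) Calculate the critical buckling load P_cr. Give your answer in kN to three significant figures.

I = a⁴/12 = 162⁴/12 = 5.740×10^7 mm⁴
I = 5.740×10^7 mm⁴ = 5.740×10^-5 m⁴
Effective length L_e = K·L = 2 × 6.80 = 13.60 m
P_cr = π²EI / L_e² = π² × 11.1×10⁹ × 5.740×10^-5 / 13.60² = 3.400×10^4 N

P_cr ≈ 34.0 kN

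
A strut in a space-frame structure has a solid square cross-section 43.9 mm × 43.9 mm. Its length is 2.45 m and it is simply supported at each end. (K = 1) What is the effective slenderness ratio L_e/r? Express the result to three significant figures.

λ ≈ 193

I = a⁴/12 = 43.9⁴/12 = 3.095×10^5 mm⁴
A = 1.927×10^3 mm²;  r_min = √(I/A) = √(3.095×10^5/1.927×10^3) = 12.67 mm
L_e = K·L = 1 × 2.45 m = 2.450 m = 2450.0 mm
λ = L_e / r_min = 2450.0 / 12.67 = 193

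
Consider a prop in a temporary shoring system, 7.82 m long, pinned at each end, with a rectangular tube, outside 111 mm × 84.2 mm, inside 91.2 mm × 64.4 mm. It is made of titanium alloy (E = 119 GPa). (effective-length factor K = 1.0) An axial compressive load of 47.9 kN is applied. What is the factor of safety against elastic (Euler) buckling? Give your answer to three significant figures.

Weak-axis I_min = (h_o·b_o³ − h_i·b_i³)/12 with b_o = 84.2, b_i = 64.40 mm (shorter outer/inner sides).
I_min = (111×84.2³ − 91.20×64.40³)/12 = 3.492×10^6 mm⁴
I = 3.492×10^6 mm⁴ = 3.492×10^-6 m⁴
Effective length L_e = K·L = 1 × 7.82 = 7.820 m
P_cr = π²EI / L_e² = π² × 119×10⁹ × 3.492×10^-6 / 7.820² = 6.706×10^4 N
Factor of safety n = P_cr / P = 67.065 / 47.9 = 1.40

n ≈ 1.40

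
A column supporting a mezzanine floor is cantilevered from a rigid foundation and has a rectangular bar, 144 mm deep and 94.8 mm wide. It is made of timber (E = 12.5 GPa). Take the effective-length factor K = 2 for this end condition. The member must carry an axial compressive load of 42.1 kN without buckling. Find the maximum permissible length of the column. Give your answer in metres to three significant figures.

L_max ≈ 2.74 m

Buckling occurs about the weak axis: I_min = h·b³/12 with b = 94.8 mm (the shorter side).
I_min = 144×94.8³/12 = 1.022×10^7 mm⁴
I = 1.022×10^-5 m⁴
At the buckling limit P_cr = P = 4.210×10^4 N
From P_cr = π²EI/(K·L)²:  L = (1/K)·√(π²EI/P_cr) = (1/2)·√(π²×1.25×10^10×1.022×10^-5/4.210×10^4)
L = 2.74 m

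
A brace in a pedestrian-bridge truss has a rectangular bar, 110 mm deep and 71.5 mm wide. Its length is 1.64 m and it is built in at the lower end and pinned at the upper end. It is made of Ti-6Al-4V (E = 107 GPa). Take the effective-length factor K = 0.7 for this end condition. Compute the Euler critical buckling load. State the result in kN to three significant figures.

P_cr ≈ 2680 kN

Buckling occurs about the weak axis: I_min = h·b³/12 with b = 71.5 mm (the shorter side).
I_min = 110×71.5³/12 = 3.351×10^6 mm⁴
I = 3.351×10^6 mm⁴ = 3.351×10^-6 m⁴
Effective length L_e = K·L = 0.7 × 1.64 = 1.148 m
P_cr = π²EI / L_e² = π² × 107×10⁹ × 3.351×10^-6 / 1.148² = 2.685×10^6 N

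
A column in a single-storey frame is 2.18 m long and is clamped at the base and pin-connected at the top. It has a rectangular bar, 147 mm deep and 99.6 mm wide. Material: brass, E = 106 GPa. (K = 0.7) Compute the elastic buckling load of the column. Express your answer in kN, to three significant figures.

Buckling occurs about the weak axis: I_min = h·b³/12 with b = 99.6 mm (the shorter side).
I_min = 147×99.6³/12 = 1.210×10^7 mm⁴
I = 1.210×10^7 mm⁴ = 1.210×10^-5 m⁴
Effective length L_e = K·L = 0.7 × 2.18 = 1.526 m
P_cr = π²EI / L_e² = π² × 106×10⁹ × 1.210×10^-5 / 1.526² = 5.438×10^6 N

P_cr ≈ 5440 kN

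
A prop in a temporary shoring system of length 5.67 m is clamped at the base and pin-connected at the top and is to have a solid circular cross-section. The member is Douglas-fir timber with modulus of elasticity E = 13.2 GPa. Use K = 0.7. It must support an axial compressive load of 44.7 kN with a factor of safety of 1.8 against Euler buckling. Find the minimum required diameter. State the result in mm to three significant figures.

Required P_cr = n·P = 1.8 × 44.7 = 80.46 kN
L_e = K·L = 0.7 × 5.67 = 3.969 m
Required I = P_cr·L_e²/(π²E) = 8.046×10^4 × 3.969² / (π² × 1.32×10^10) = 9.729×10^-6 m⁴
I_req = 9.729×10^6 mm⁴
Solid circle: I = πd⁴/64  ⇒  d = (64I/π)^(1/4) = (64×9.729×10^6/π)^(1/4) = 119 mm

d ≈ 119 mm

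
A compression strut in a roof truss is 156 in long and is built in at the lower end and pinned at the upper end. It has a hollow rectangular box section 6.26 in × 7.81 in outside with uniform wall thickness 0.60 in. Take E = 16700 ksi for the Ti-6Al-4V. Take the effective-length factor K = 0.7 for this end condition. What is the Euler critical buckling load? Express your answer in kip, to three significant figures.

P_cr ≈ 1220 kip

Inner dimensions: h_i = 7.81 − 2×0.60 = 6.610 in, b_i = 6.26 − 2×0.60 = 5.060 in
Weak-axis I_min = (h_o·b_o³ − h_i·b_i³)/12 with b_o = 6.26, b_i = 5.060 in (shorter outer/inner sides).
I_min = (7.81×6.26³ − 6.610×5.060³)/12 = 88.30 in⁴
Effective length L_e = K·L = 0.7 × 156 = 109.2 in
P_cr = π²EI / L_e² = π² × 16700×10³ × 88.30 / 109.2² = 1.220×10^6 lb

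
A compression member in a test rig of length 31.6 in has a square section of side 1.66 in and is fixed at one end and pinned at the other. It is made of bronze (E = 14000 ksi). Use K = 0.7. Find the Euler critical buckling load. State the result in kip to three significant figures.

I = a⁴/12 = 1.66⁴/12 = 0.6328 in⁴
Effective length L_e = K·L = 0.7 × 31.6 = 22.12 in
P_cr = π²EI / L_e² = π² × 14000×10³ × 0.6328 / 22.12² = 1.787×10^5 lb

P_cr ≈ 179 kip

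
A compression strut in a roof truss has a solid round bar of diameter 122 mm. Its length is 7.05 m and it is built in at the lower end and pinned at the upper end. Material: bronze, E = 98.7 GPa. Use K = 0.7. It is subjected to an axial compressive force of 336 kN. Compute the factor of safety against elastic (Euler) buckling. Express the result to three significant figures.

n ≈ 1.29

I = πd⁴/64 = π×122⁴/64 = 1.087×10^7 mm⁴
I = 1.087×10^7 mm⁴ = 1.087×10^-5 m⁴
Effective length L_e = K·L = 0.7 × 7.05 = 4.935 m
P_cr = π²EI / L_e² = π² × 98.7×10⁹ × 1.087×10^-5 / 4.935² = 4.350×10^5 N
Factor of safety n = P_cr / P = 434.96 / 336 = 1.29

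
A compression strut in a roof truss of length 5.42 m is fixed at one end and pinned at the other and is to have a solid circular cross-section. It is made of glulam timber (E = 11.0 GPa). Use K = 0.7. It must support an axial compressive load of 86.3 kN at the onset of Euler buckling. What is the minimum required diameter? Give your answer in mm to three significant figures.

L_e = K·L = 0.7 × 5.42 = 3.794 m
Required I = P_cr·L_e²/(π²E) = 8.630×10^4 × 3.794² / (π² × 1.10×10^10) = 1.144×10^-5 m⁴
I_req = 1.144×10^7 mm⁴
Solid circle: I = πd⁴/64  ⇒  d = (64I/π)^(1/4) = (64×1.144×10^7/π)^(1/4) = 124 mm

d ≈ 124 mm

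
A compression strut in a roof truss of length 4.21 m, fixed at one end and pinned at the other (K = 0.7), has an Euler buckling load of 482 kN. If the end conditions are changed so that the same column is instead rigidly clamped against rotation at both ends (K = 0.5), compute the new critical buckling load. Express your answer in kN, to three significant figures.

P_cr ≈ 945 kN

P_cr ∝ 1/K², so P_cr,new = P_cr,old × (K_old/K_new)² = 482 × (0.7/0.5)²
= 482 × 1.960 = 945 kN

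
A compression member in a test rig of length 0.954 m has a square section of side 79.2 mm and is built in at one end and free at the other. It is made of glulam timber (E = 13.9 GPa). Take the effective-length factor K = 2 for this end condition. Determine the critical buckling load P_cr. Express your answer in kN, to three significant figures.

P_cr ≈ 124 kN

I = a⁴/12 = 79.2⁴/12 = 3.279×10^6 mm⁴
I = 3.279×10^6 mm⁴ = 3.279×10^-6 m⁴
Effective length L_e = K·L = 2 × 0.954 = 1.908 m
P_cr = π²EI / L_e² = π² × 13.9×10⁹ × 3.279×10^-6 / 1.908² = 1.236×10^5 N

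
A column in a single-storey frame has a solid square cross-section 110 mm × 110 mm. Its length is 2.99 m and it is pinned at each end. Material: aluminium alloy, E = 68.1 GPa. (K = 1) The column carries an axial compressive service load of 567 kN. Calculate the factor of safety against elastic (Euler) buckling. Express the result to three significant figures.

n ≈ 1.62

I = a⁴/12 = 110⁴/12 = 1.220×10^7 mm⁴
I = 1.220×10^7 mm⁴ = 1.220×10^-5 m⁴
Effective length L_e = K·L = 1 × 2.99 = 2.990 m
P_cr = π²EI / L_e² = π² × 68.1×10⁹ × 1.220×10^-5 / 2.990² = 9.173×10^5 N
Factor of safety n = P_cr / P = 917.26 / 567 = 1.62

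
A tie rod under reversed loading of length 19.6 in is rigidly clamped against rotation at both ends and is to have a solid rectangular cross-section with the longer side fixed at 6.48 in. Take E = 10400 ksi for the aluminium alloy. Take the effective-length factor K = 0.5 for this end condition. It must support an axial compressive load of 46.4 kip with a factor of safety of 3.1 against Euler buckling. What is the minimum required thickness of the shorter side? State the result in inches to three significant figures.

Required P_cr = n·P = 3.1 × 46.4 = 143.8 kip
L_e = K·L = 0.5 × 19.6 = 9.800 in
Required I = P_cr·L_e²/(π²E) = 1.438×10^5 × 9.800² / (π² × 1.04×10^7) = 0.1346 in⁴
Rectangle, weak axis: I_min = h·b³/12 with h = 6.48 in fixed  ⇒  b = (12I/h)^(1/3) = 0.629 in

b ≈ 0.629 in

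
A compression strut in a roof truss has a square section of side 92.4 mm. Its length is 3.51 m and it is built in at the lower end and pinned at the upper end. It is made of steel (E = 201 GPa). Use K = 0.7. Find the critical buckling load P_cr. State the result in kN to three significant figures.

I = a⁴/12 = 92.4⁴/12 = 6.074×10^6 mm⁴
I = 6.074×10^6 mm⁴ = 6.074×10^-6 m⁴
Effective length L_e = K·L = 0.7 × 3.51 = 2.457 m
P_cr = π²EI / L_e² = π² × 201×10⁹ × 6.074×10^-6 / 2.457² = 1.996×10^6 N

P_cr ≈ 2000 kN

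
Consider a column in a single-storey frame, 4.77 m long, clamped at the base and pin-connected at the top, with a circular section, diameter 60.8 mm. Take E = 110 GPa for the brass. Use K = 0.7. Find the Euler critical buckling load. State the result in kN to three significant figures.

I = πd⁴/64 = π×60.8⁴/64 = 6.708×10^5 mm⁴
I = 6.708×10^5 mm⁴ = 6.708×10^-7 m⁴
Effective length L_e = K·L = 0.7 × 4.77 = 3.339 m
P_cr = π²EI / L_e² = π² × 110×10⁹ × 6.708×10^-7 / 3.339² = 6.532×10^4 N

P_cr ≈ 65.3 kN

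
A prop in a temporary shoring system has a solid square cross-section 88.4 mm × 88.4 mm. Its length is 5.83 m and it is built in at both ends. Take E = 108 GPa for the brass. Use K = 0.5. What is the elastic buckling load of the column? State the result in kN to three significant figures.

I = a⁴/12 = 88.4⁴/12 = 5.089×10^6 mm⁴
I = 5.089×10^6 mm⁴ = 5.089×10^-6 m⁴
Effective length L_e = K·L = 0.5 × 5.83 = 2.915 m
P_cr = π²EI / L_e² = π² × 108×10⁹ × 5.089×10^-6 / 2.915² = 6.384×10^5 N

P_cr ≈ 638 kN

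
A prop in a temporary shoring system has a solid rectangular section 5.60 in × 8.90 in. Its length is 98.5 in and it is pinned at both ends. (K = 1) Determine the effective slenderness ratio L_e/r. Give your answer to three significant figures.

Buckling occurs about the weak axis: I_min = h·b³/12 with b = 5.60 in (the shorter side).
I_min = 8.90×5.60³/12 = 130.2 in⁴
A = 49.84 in²;  r_min = √(I/A) = √(130.2/49.84) = 1.617 in
L_e = K·L = 1 × 98.5 = 98.50 in
λ = L_e / r_min = 98.500 / 1.617 = 60.9

λ ≈ 60.9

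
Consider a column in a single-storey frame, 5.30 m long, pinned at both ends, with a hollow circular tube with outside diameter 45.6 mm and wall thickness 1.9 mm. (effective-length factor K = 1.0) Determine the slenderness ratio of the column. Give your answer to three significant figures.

λ ≈ 343

Inner diameter d_i = 45.6 − 2×1.9 = 41.80 mm
I = π(d_o⁴ − d_i⁴)/64 = π(45.6⁴ − 41.80⁴)/64 = 6.238×10^4 mm⁴
A = 260.8 mm²;  r_min = √(I/A) = √(6.238×10^4/260.8) = 15.46 mm
L_e = K·L = 1 × 5.30 m = 5.300 m = 5300.0 mm
λ = L_e / r_min = 5300.0 / 15.46 = 343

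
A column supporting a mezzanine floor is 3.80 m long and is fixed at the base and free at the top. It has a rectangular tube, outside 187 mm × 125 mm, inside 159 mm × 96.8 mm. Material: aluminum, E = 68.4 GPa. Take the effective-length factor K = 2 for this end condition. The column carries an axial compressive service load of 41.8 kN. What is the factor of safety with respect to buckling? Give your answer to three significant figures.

n ≈ 5.15

Weak-axis I_min = (h_o·b_o³ − h_i·b_i³)/12 with b_o = 125, b_i = 96.80 mm (shorter outer/inner sides).
I_min = (187×125³ − 159.0×96.80³)/12 = 1.842×10^7 mm⁴
I = 1.842×10^7 mm⁴ = 1.842×10^-5 m⁴
Effective length L_e = K·L = 2 × 3.80 = 7.600 m
P_cr = π²EI / L_e² = π² × 68.4×10⁹ × 1.842×10^-5 / 7.600² = 2.153×10^5 N
Factor of safety n = P_cr / P = 215.26 / 41.8 = 5.15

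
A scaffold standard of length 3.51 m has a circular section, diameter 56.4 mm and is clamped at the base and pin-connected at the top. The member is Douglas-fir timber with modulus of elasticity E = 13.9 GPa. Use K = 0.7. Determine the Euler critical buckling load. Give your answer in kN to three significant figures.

I = πd⁴/64 = π×56.4⁴/64 = 4.967×10^5 mm⁴
I = 4.967×10^5 mm⁴ = 4.967×10^-7 m⁴
Effective length L_e = K·L = 0.7 × 3.51 = 2.457 m
P_cr = π²EI / L_e² = π² × 13.9×10⁹ × 4.967×10^-7 / 2.457² = 1.129×10^4 N

P_cr ≈ 11.3 kN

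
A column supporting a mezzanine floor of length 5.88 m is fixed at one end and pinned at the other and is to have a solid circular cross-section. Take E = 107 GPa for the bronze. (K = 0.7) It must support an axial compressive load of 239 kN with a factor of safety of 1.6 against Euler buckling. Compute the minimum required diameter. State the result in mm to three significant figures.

d ≈ 106 mm

Required P_cr = n·P = 1.6 × 239 = 382.4 kN
L_e = K·L = 0.7 × 5.88 = 4.116 m
Required I = P_cr·L_e²/(π²E) = 3.824×10^5 × 4.116² / (π² × 1.07×10^11) = 6.135×10^-6 m⁴
I_req = 6.135×10^6 mm⁴
Solid circle: I = πd⁴/64  ⇒  d = (64I/π)^(1/4) = (64×6.135×10^6/π)^(1/4) = 106 mm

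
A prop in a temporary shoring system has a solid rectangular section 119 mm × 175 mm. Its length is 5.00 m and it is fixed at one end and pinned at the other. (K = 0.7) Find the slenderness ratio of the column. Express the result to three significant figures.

λ ≈ 102

For a rectangle r_min = b/√12 = 119/√12 = 34.35 mm
L_e = K·L = 0.7 × 5.00 m = 3.500 m = 3500.0 mm
λ = L_e / r_min = 3500.0 / 34.35 = 102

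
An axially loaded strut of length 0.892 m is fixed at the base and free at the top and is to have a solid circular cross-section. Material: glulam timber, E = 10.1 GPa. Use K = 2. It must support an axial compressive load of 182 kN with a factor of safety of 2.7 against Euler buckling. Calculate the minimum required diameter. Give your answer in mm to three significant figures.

d ≈ 134 mm

Required P_cr = n·P = 2.7 × 182 = 491.4 kN
L_e = K·L = 2 × 0.892 = 1.784 m
Required I = P_cr·L_e²/(π²E) = 4.914×10^5 × 1.784² / (π² × 1.01×10^10) = 1.569×10^-5 m⁴
I_req = 1.569×10^7 mm⁴
Solid circle: I = πd⁴/64  ⇒  d = (64I/π)^(1/4) = (64×1.569×10^7/π)^(1/4) = 134 mm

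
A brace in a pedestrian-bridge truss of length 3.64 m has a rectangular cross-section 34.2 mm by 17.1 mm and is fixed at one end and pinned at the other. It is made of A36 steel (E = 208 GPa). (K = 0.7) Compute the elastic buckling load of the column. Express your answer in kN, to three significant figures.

P_cr ≈ 4.51 kN

Buckling occurs about the weak axis: I_min = h·b³/12 with b = 17.1 mm (the shorter side).
I_min = 34.2×17.1³/12 = 1.425×10^4 mm⁴
I = 1.425×10^4 mm⁴ = 1.425×10^-8 m⁴
Effective length L_e = K·L = 0.7 × 3.64 = 2.548 m
P_cr = π²EI / L_e² = π² × 208×10⁹ × 1.425×10^-8 / 2.548² = 4.506×10^3 N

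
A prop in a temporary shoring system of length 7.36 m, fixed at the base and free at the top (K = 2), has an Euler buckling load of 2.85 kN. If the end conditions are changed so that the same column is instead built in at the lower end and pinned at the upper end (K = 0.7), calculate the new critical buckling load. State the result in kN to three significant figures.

P_cr ≈ 23.3 kN

P_cr ∝ 1/K², so P_cr,new = P_cr,old × (K_old/K_new)² = 2.85 × (2/0.7)²
= 2.85 × 8.163 = 23.3 kN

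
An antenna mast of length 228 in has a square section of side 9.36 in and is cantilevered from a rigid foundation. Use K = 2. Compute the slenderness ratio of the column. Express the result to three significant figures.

λ ≈ 169

I = a⁴/12 = 9.36⁴/12 = 639.6 in⁴
A = 87.61 in²;  r_min = √(I/A) = √(639.6/87.61) = 2.702 in
L_e = K·L = 2 × 228 = 456.0 in
λ = L_e / r_min = 456.00 / 2.702 = 169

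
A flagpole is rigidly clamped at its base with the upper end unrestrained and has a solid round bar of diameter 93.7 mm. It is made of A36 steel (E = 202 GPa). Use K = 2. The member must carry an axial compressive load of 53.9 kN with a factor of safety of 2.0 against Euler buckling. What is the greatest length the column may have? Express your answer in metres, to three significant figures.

L_max ≈ 4.18 m

I = πd⁴/64 = π×93.7⁴/64 = 3.784×10^6 mm⁴
I = 3.784×10^-6 m⁴
Required critical load P_cr = n·P = 2.0 × 53.9 = 107.8 kN = 1.078×10^5 N
From P_cr = π²EI/(K·L)²:  L = (1/K)·√(π²EI/P_cr) = (1/2)·√(π²×2.02×10^11×3.784×10^-6/1.078×10^5)
L = 4.18 m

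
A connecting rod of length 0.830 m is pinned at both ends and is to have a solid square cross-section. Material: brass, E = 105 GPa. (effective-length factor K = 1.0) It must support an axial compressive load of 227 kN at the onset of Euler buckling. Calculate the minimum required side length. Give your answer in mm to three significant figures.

L_e = K·L = 1 × 0.830 = 0.8300 m
Required I = P_cr·L_e²/(π²E) = 2.270×10^5 × 0.8300² / (π² × 1.05×10^11) = 1.509×10^-7 m⁴
I_req = 1.509×10^5 mm⁴
Solid square: I = a⁴/12  ⇒  a = (12I)^(1/4) = (12×1.509×10^5)^(1/4) = 36.7 mm

a ≈ 36.7 mm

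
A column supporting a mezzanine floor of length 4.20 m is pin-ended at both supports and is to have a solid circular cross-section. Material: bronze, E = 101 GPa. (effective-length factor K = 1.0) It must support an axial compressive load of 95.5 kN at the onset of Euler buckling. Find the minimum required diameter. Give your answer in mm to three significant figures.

d ≈ 76.6 mm

L_e = K·L = 1 × 4.20 = 4.200 m
Required I = P_cr·L_e²/(π²E) = 9.550×10^4 × 4.200² / (π² × 1.01×10^11) = 1.690×10^-6 m⁴
I_req = 1.690×10^6 mm⁴
Solid circle: I = πd⁴/64  ⇒  d = (64I/π)^(1/4) = (64×1.690×10^6/π)^(1/4) = 76.6 mm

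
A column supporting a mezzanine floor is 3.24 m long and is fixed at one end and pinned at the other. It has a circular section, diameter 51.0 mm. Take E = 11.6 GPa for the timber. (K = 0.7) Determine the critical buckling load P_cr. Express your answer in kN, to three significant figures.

P_cr ≈ 7.39 kN

I = πd⁴/64 = π×51.0⁴/64 = 3.321×10^5 mm⁴
I = 3.321×10^5 mm⁴ = 3.321×10^-7 m⁴
Effective length L_e = K·L = 0.7 × 3.24 = 2.268 m
P_cr = π²EI / L_e² = π² × 11.6×10⁹ × 3.321×10^-7 / 2.268² = 7.391×10^3 N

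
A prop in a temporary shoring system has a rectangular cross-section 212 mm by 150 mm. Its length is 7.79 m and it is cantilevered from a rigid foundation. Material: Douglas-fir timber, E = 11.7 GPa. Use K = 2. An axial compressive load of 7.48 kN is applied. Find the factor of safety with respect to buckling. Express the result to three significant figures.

Buckling occurs about the weak axis: I_min = h·b³/12 with b = 150 mm (the shorter side).
I_min = 212×150³/12 = 5.963×10^7 mm⁴
I = 5.963×10^7 mm⁴ = 5.962×10^-5 m⁴
Effective length L_e = K·L = 2 × 7.79 = 15.58 m
P_cr = π²EI / L_e² = π² × 11.7×10⁹ × 5.962×10^-5 / 15.58² = 2.836×10^4 N
Factor of safety n = P_cr / P = 28.365 / 7.48 = 3.79

n ≈ 3.79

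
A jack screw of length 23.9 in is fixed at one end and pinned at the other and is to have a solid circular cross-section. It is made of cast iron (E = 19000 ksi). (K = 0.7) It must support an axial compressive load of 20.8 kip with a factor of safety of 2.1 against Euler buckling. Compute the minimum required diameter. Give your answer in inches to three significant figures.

d ≈ 1.07 in

Required P_cr = n·P = 2.1 × 20.8 = 43.68 kip
L_e = K·L = 0.7 × 23.9 = 16.73 in
Required I = P_cr·L_e²/(π²E) = 4.368×10^4 × 16.73² / (π² × 1.90×10^7) = 6.520×10^-2 in⁴
Solid circle: I = πd⁴/64  ⇒  d = (64I/π)^(1/4) = (64×6.520×10^-2/π)^(1/4) = 1.07 in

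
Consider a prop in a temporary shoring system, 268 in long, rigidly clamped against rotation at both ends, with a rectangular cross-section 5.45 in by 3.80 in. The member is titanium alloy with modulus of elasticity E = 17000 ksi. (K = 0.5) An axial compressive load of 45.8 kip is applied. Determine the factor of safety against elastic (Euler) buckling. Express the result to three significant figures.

Buckling occurs about the weak axis: I_min = h·b³/12 with b = 3.80 in (the shorter side).
I_min = 5.45×3.80³/12 = 24.92 in⁴
Effective length L_e = K·L = 0.5 × 268 = 134.0 in
P_cr = π²EI / L_e² = π² × 17000×10³ × 24.92 / 134.0² = 2.329×10^5 lb
Factor of safety n = P_cr / P = 232.87 / 45.8 = 5.08

n ≈ 5.08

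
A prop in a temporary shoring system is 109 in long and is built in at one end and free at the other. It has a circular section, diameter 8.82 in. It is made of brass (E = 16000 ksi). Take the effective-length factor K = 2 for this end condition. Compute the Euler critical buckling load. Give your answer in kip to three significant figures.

I = πd⁴/64 = π×8.82⁴/64 = 297.1 in⁴
Effective length L_e = K·L = 2 × 109 = 218.0 in
P_cr = π²EI / L_e² = π² × 16000×10³ × 297.1 / 218.0² = 9.871×10^5 lb

P_cr ≈ 987 kip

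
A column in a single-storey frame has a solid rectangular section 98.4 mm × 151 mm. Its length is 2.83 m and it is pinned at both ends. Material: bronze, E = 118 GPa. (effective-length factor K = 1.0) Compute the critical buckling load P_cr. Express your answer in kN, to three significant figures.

Buckling occurs about the weak axis: I_min = h·b³/12 with b = 98.4 mm (the shorter side).
I_min = 151×98.4³/12 = 1.199×10^7 mm⁴
I = 1.199×10^7 mm⁴ = 1.199×10^-5 m⁴
Effective length L_e = K·L = 1 × 2.83 = 2.830 m
P_cr = π²EI / L_e² = π² × 118×10⁹ × 1.199×10^-5 / 2.830² = 1.743×10^6 N

P_cr ≈ 1740 kN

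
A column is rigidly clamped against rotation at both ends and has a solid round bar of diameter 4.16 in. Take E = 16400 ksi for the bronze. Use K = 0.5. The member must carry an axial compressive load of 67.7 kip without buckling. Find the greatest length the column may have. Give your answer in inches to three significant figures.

L_max ≈ 375 in

I = πd⁴/64 = π×4.16⁴/64 = 14.70 in⁴
At the buckling limit P_cr = P = 6.770×10^4 lb
From P_cr = π²EI/(K·L)²:  L = (1/K)·√(π²EI/P_cr) = (1/0.5)·√(π²×1.64×10^7×14.70/6.770×10^4)
L = 375 in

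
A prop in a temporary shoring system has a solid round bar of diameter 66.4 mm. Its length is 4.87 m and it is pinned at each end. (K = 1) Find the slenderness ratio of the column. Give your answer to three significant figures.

For a solid circle r = d/4 = 66.4/4 = 16.60 mm
L_e = K·L = 1 × 4.87 m = 4.870 m = 4870.0 mm
λ = L_e / r_min = 4870.0 / 16.60 = 293

λ ≈ 293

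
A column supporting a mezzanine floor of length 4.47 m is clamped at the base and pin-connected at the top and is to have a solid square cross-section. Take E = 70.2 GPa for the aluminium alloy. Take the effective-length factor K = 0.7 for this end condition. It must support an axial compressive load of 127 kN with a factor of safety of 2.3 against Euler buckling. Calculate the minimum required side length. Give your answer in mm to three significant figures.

a ≈ 83.9 mm

Required P_cr = n·P = 2.3 × 127 = 292.1 kN
L_e = K·L = 0.7 × 4.47 = 3.129 m
Required I = P_cr·L_e²/(π²E) = 2.921×10^5 × 3.129² / (π² × 7.02×10^10) = 4.128×10^-6 m⁴
I_req = 4.128×10^6 mm⁴
Solid square: I = a⁴/12  ⇒  a = (12I)^(1/4) = (12×4.128×10^6)^(1/4) = 83.9 mm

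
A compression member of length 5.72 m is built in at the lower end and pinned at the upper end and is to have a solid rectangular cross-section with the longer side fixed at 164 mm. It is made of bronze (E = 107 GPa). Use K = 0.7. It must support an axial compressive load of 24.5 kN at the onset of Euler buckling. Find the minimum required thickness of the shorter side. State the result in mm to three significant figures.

L_e = K·L = 0.7 × 5.72 = 4.004 m
Required I = P_cr·L_e²/(π²E) = 2.450×10^4 × 4.004² / (π² × 1.07×10^11) = 3.719×10^-7 m⁴
I_req = 3.719×10^5 mm⁴
Rectangle, weak axis: I_min = h·b³/12 with h = 164 mm fixed  ⇒  b = (12I/h)^(1/3) = 30.1 mm

b ≈ 30.1 mm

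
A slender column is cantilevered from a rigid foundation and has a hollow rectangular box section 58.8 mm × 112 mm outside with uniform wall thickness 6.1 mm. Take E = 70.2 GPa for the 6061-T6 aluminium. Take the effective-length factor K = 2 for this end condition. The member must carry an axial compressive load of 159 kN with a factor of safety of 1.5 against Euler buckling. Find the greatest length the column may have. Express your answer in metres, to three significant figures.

L_max ≈ 0.876 m

Inner dimensions: h_i = 112 − 2×6.1 = 99.80 mm, b_i = 58.8 − 2×6.1 = 46.60 mm
Weak-axis I_min = (h_o·b_o³ − h_i·b_i³)/12 with b_o = 58.8, b_i = 46.60 mm (shorter outer/inner sides).
I_min = (112×58.8³ − 99.80×46.60³)/12 = 1.056×10^6 mm⁴
I = 1.056×10^-6 m⁴
Required critical load P_cr = n·P = 1.5 × 159 = 238.5 kN = 2.385×10^5 N
From P_cr = π²EI/(K·L)²:  L = (1/K)·√(π²EI/P_cr) = (1/2)·√(π²×7.02×10^10×1.056×10^-6/2.385×10^5)
L = 0.876 m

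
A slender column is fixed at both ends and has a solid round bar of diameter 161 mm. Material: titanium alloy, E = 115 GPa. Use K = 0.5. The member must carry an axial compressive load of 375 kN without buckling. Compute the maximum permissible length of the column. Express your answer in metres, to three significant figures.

I = πd⁴/64 = π×161⁴/64 = 3.298×10^7 mm⁴
I = 3.298×10^-5 m⁴
At the buckling limit P_cr = P = 3.750×10^5 N
From P_cr = π²EI/(K·L)²:  L = (1/K)·√(π²EI/P_cr) = (1/0.5)·√(π²×1.15×10^11×3.298×10^-5/3.750×10^5)
L = 20.0 m

L_max ≈ 20.0 m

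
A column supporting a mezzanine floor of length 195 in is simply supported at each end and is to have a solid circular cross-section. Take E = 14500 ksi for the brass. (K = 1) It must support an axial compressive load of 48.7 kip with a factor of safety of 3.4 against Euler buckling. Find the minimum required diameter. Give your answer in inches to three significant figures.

Required P_cr = n·P = 3.4 × 48.7 = 165.6 kip
L_e = K·L = 1 × 195 = 195.0 in
Required I = P_cr·L_e²/(π²E) = 1.656×10^5 × 195.0² / (π² × 1.45×10^7) = 44.00 in⁴
Solid circle: I = πd⁴/64  ⇒  d = (64I/π)^(1/4) = (64×44.00/π)^(1/4) = 5.47 in

d ≈ 5.47 in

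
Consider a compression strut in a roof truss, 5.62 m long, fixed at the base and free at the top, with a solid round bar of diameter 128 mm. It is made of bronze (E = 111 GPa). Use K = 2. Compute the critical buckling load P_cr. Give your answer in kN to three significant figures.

I = πd⁴/64 = π×128⁴/64 = 1.318×10^7 mm⁴
I = 1.318×10^7 mm⁴ = 1.318×10^-5 m⁴
Effective length L_e = K·L = 2 × 5.62 = 11.24 m
P_cr = π²EI / L_e² = π² × 111×10⁹ × 1.318×10^-5 / 11.24² = 1.143×10^5 N

P_cr ≈ 114 kN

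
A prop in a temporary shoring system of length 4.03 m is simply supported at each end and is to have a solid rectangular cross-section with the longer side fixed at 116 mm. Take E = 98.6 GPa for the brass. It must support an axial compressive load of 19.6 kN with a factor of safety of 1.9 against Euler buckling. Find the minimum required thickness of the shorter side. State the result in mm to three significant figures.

Required P_cr = n·P = 1.9 × 19.6 = 37.24 kN
L_e = K·L = 1 × 4.03 = 4.030 m
Required I = P_cr·L_e²/(π²E) = 3.724×10^4 × 4.030² / (π² × 9.86×10^10) = 6.215×10^-7 m⁴
I_req = 6.215×10^5 mm⁴
Rectangle, weak axis: I_min = h·b³/12 with h = 116 mm fixed  ⇒  b = (12I/h)^(1/3) = 40.1 mm

b ≈ 40.1 mm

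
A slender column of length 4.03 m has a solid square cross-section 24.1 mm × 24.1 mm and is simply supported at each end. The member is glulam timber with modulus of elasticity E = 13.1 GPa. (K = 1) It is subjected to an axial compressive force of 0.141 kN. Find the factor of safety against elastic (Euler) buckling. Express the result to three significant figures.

I = a⁴/12 = 24.1⁴/12 = 2.811×10^4 mm⁴
I = 2.811×10^4 mm⁴ = 2.811×10^-8 m⁴
Effective length L_e = K·L = 1 × 4.03 = 4.030 m
P_cr = π²EI / L_e² = π² × 13.1×10⁹ × 2.811×10^-8 / 4.030² = 223.8 N
Factor of safety n = P_cr / P = 0.22379 / 0.141 = 1.59

n ≈ 1.59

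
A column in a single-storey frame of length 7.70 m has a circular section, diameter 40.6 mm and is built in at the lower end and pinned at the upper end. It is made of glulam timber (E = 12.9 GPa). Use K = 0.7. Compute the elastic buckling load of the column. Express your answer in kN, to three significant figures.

P_cr ≈ 0.585 kN

I = πd⁴/64 = π×40.6⁴/64 = 1.334×10^5 mm⁴
I = 1.334×10^5 mm⁴ = 1.334×10^-7 m⁴
Effective length L_e = K·L = 0.7 × 7.70 = 5.390 m
P_cr = π²EI / L_e² = π² × 12.9×10⁹ × 1.334×10^-7 / 5.390² = 584.5 N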